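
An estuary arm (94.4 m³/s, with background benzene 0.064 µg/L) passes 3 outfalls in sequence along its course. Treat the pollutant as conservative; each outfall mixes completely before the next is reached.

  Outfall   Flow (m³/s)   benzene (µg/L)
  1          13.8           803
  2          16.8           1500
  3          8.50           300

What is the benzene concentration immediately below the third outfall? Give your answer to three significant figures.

After outfall 1: Q = 94.40 + 13.80 = 108.2 m³/s; C = (94.40·0.06400 + 13.80·803.0)/108.2 = 102.5 µg/L.
After outfall 2: Q = 108.2 + 16.80 = 125.0 m³/s; C = (108.2·102.5 + 16.80·1500)/125.0 = 290.3 µg/L.
After outfall 3: Q = 125.0 + 8.500 = 133.5 m³/s; C = (125.0·290.3 + 8.500·300.0)/133.5 = 290.9 µg/L.

291 µg/L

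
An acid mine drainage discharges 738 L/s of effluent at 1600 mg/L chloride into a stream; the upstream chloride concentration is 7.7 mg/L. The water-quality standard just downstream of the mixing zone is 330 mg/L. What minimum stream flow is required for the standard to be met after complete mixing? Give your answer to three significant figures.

2910 L/s

Set C_mix = 330: (Q·7.700 + 738.0·1600) / (Q + 738.0) = 330
→ Q = 738.0·(1600 − 330)/(330 − 7.700) = 2908 L/s.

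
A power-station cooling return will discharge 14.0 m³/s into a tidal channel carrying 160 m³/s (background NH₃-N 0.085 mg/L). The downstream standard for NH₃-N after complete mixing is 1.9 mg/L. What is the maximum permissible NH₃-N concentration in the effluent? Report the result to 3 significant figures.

At the limit, (Qr·Cr + Qe·Cₑ)/(Qr + Qe) = 1.9:
Cₑ = (174.0·1.9 − 160.0·0.08500) / 14.00 = 22.64 mg/L.

22.6 mg/L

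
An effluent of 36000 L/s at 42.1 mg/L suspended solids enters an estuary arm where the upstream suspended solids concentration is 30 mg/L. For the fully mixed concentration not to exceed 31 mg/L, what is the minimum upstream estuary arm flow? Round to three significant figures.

400000 L/s

Set C_mix = 31: (Q·30.00 + 36000·42.10) / (Q + 36000) = 31
→ Q = 36000·(42.10 − 31)/(31 − 30.00) = 399600 L/s.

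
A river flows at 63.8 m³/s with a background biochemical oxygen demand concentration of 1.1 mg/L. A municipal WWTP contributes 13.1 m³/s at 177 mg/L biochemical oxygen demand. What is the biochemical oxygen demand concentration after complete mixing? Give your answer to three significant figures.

Conservation of mass: C = (63.80·1.100 + 13.10·177.0) / 76.90 = 2389/76.90 = 31.06 mg/L.

31.1 mg/L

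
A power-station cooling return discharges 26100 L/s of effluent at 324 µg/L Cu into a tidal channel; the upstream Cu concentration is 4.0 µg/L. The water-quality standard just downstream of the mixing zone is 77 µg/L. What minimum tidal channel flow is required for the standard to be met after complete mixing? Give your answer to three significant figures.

Set C_mix = 77: (Q·4.000 + 26100·324.0) / (Q + 26100) = 77
→ Q = 26100·(324.0 − 77)/(77 − 4.000) = 88310 L/s.

88300 L/s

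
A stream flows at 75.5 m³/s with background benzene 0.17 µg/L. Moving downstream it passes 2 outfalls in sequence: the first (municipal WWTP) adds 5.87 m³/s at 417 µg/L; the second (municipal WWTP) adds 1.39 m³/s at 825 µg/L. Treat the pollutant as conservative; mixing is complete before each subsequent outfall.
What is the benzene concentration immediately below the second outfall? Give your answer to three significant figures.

43.6 µg/L

Outfall 1: combined Q = 81.37 m³/s; C = (75.50·0.1700 + 5.870·417.0)/81.37 = 30.24 µg/L.
Outfall 2: combined Q = 82.76 m³/s; C = (81.37·30.24 + 1.390·825.0)/82.76 = 43.59 µg/L.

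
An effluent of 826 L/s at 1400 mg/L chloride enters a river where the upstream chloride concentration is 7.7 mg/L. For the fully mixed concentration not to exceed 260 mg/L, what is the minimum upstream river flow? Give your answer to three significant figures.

3730 L/s

Set C_mix = 260: (Q·7.700 + 826.0·1400) / (Q + 826.0) = 260
→ Q = 826.0·(1400 − 260)/(260 − 7.700) = 3732 L/s.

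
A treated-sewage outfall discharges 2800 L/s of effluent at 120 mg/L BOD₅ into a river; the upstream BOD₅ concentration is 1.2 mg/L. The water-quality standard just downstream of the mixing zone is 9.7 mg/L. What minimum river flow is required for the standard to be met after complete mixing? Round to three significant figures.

Set C_mix = 9.7: (Q·1.200 + 2800·120.0) / (Q + 2800) = 9.7
→ Q = 2800·(120.0 − 9.7)/(9.7 − 1.200) = 36330 L/s.

36300 L/s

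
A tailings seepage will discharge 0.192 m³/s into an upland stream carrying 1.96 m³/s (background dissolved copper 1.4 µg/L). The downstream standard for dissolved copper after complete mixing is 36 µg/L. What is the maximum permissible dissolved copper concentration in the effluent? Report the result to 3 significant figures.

At the limit, (Qr·Cr + Qe·Cₑ)/(Qr + Qe) = 36:
Cₑ = (2.152·36 − 1.960·1.400) / 0.1920 = 389.2 µg/L.

389 µg/L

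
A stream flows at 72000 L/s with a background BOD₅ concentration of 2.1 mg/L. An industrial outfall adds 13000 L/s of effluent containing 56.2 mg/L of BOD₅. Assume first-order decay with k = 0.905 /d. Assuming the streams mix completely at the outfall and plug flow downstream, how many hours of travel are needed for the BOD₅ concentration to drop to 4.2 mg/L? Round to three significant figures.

24.0 h

After mixing, C = (72000·2.100 + 13000·56.20) / 85000 = 881800/85000 = 10.37 mg/L.
10.37·exp(−k·t) = 4.2 → t = ln(10.37/4.2)/k = 86330 s = 23.98 h.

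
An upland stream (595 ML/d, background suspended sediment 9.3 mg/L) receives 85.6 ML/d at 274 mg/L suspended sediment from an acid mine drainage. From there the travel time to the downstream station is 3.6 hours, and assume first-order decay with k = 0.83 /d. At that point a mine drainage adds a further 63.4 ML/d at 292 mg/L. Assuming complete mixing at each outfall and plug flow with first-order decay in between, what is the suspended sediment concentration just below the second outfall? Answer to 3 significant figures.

Mixed concentration C = ΣQC/ΣQ = (595.0·9.300 + 85.60·274.0) / 680.6 = 28990/680.6 = 42.59 mg/L; combined flow 680.6 ML/d.
After decay, C = 42.59 × e^(−kt) = 42.59 × 0.8829 = 37.61 mg/L.
Second outfall: C = (680.6·37.61 + 63.40·292.0)/744.0 = 59.28 mg/L.

59.3 mg/L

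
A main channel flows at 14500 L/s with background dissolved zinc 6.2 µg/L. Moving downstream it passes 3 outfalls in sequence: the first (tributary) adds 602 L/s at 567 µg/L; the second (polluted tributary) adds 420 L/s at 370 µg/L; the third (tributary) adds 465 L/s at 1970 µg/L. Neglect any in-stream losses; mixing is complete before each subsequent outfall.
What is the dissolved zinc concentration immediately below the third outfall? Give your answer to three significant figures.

Outfall 1: combined Q = 15100 L/s; C = (14500·6.200 + 602.0·567.0)/15100 = 28.55 µg/L.
Outfall 2: combined Q = 15520 L/s; C = (15100·28.55 + 420.0·370.0)/15520 = 37.79 µg/L.
Outfall 3: combined Q = 15990 L/s; C = (15520·37.79 + 465.0·1970)/15990 = 93.99 µg/L.

94.0 µg/L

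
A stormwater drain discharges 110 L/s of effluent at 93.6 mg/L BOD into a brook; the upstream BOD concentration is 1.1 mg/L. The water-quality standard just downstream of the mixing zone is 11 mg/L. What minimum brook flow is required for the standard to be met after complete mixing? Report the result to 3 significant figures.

918 L/s

Set C_mix = 11: (Q·1.100 + 110.0·93.60) / (Q + 110.0) = 11
→ Q = 110.0·(93.60 − 11)/(11 − 1.100) = 917.8 L/s.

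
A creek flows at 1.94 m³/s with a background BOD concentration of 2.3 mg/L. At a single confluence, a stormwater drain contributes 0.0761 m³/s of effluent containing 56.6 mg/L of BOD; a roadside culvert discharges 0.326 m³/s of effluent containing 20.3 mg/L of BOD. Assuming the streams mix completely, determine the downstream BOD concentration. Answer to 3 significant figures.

After mixing, C = (1.940·2.300 + 0.07610·56.60 + 0.3260·20.30) / 2.342 = 15.39/2.342 = 6.570 mg/L.

6.57 mg/L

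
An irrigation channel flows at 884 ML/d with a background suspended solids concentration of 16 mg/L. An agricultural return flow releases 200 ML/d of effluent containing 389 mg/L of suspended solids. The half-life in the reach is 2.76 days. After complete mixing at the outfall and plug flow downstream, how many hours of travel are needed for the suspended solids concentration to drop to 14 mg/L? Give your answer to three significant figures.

172 h

Mass balance: C = (884.0·16.00 + 200.0·389.0) / 1084 = 91940/1084 = 84.82 mg/L.
Half-life 2.76 d → k = ln 2 / 2.76 = 0.2511 d⁻¹.
84.82·exp(−k·t) = 14 → t = ln(84.82/14)/k = 619800 s = 172.2 h.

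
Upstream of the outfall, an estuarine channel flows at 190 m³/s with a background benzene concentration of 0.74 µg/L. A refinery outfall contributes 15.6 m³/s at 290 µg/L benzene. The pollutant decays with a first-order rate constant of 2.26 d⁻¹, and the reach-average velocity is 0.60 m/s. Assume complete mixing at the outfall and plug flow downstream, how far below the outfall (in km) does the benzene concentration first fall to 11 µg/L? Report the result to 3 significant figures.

After mixing, C = (190.0·0.7400 + 15.60·290.0) / 205.6 = 4665/205.6 = 22.69 µg/L.
Set 22.69·exp(−k·t) = 11 → t = ln(22.69/11)/k = 27680 s = 7.688 h.
Distance = v·t = 0.60·27680 = 16610 m = 16.61 km.

16.6 km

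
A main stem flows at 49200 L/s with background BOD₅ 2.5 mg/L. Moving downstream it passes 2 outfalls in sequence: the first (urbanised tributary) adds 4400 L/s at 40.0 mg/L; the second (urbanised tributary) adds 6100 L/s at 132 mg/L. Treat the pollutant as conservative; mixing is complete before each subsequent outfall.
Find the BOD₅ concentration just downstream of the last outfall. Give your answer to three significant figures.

18.5 mg/L

Outfall 1: combined Q = 53600 L/s; C = (49200·2.500 + 4400·40.00)/53600 = 5.578 mg/L.
Outfall 2: combined Q = 59700 L/s; C = (53600·5.578 + 6100·132.0)/59700 = 18.50 mg/L.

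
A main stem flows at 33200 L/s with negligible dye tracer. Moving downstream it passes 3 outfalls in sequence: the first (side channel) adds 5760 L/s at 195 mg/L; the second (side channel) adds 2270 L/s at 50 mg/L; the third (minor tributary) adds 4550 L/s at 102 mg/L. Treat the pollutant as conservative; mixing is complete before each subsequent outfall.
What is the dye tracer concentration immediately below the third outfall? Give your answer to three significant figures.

37.2 mg/L

Below outfall 1: Q → 38960 L/s, C = (33200·0 + 5760·195.0)/38960 = 28.83 mg/L.
Below outfall 2: Q → 41230 L/s, C = (38960·28.83 + 2270·50.00)/41230 = 30.00 mg/L.
Below outfall 3: Q → 45780 L/s, C = (41230·30.00 + 4550·102.0)/45780 = 37.15 mg/L.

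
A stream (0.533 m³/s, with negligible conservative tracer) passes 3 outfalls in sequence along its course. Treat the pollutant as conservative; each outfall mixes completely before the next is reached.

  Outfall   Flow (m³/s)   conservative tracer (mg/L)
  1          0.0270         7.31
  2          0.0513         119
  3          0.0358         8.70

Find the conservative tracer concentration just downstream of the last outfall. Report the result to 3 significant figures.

After outfall 1: Q = 0.5330 + 0.02700 = 0.5600 m³/s; C = (0.5330·0 + 0.02700·7.310)/0.5600 = 0.3524 mg/L.
After outfall 2: Q = 0.5600 + 0.05130 = 0.6113 m³/s; C = (0.5600·0.3524 + 0.05130·119.0)/0.6113 = 10.31 mg/L.
After outfall 3: Q = 0.6113 + 0.03580 = 0.6471 m³/s; C = (0.6113·10.31 + 0.03580·8.700)/0.6471 = 10.22 mg/L.

10.2 mg/L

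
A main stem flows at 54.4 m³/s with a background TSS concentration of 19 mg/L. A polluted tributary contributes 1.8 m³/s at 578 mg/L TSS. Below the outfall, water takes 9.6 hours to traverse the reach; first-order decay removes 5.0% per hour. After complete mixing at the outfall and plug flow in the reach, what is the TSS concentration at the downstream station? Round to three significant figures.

Mixed concentration C = ΣQC/ΣQ = (54.40·19.00 + 1.800·578.0) / 56.20 = 2074/56.20 = 36.90 mg/L.
5.0%/h lost → k = −ln(1 − 0.05) = 0.05129 h⁻¹.
Decay over the reach: 36.90·exp(−kt) = 36.90·0.6111 = 22.55 mg/L.

22.6 mg/L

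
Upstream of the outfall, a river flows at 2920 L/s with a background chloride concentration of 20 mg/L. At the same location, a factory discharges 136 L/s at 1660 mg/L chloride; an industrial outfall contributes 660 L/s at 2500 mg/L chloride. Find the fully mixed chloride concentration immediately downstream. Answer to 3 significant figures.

520 mg/L

Flow-weighted average: C = (2920·20.00 + 136.0·1660 + 660.0·2500) / 3716 = 1934000/3716 = 520.5 mg/L.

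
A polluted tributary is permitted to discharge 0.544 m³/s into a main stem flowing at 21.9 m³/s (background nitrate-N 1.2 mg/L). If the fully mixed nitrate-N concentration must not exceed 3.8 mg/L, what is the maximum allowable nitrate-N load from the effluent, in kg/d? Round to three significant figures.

5100 kg/d

Mass balance at the limit: 21.90·1.200 + 0.5440·Cₑ = 22.44·3.8 → Cₑ = 108.5 mg/L.
Load = 0.5440 m³/s × 108.5 g/m³ × 86 400 s/d = 5098 kg/d.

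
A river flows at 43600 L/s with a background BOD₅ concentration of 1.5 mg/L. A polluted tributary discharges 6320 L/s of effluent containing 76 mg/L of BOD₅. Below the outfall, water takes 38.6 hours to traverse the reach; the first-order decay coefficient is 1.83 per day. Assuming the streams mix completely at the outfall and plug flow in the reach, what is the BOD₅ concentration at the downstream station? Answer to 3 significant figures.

0.576 mg/L

After mixing, C = (43600·1.500 + 6320·76.00) / 49920 = 545700/49920 = 10.93 mg/L.
Applying C = C₀e^(−kt): 10.93 × 0.05269 = 0.5760 mg/L.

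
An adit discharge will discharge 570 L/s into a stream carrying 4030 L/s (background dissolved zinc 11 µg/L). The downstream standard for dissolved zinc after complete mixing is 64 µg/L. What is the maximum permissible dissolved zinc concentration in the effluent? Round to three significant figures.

At the limit, (Qr·Cr + Qe·Cₑ)/(Qr + Qe) = 64:
Cₑ = (4600·64 − 4030·11.00) / 570.0 = 438.7 µg/L.

439 µg/L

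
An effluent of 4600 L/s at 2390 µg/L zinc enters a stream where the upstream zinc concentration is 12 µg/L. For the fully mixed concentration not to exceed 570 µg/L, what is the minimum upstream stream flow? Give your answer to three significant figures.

Set C_mix = 570: (Q·12.00 + 4600·2390) / (Q + 4600) = 570
→ Q = 4600·(2390 − 570)/(570 − 12.00) = 15000 L/s.

15000 L/s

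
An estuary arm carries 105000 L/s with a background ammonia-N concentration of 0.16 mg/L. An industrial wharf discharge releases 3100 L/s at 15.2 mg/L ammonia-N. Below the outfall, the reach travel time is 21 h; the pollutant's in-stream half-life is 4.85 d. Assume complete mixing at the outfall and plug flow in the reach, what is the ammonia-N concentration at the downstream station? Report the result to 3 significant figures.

0.522 mg/L

Conservation of mass: C = (105000·0.1600 + 3100·15.20) / 108100 = 63920/108100 = 0.5913 mg/L.
Half-life 4.85 d → k = ln 2 / 4.85 = 0.1429 d⁻¹.
After decay, C = 0.5913 × e^(−kt) = 0.5913 × 0.8825 = 0.5218 mg/L.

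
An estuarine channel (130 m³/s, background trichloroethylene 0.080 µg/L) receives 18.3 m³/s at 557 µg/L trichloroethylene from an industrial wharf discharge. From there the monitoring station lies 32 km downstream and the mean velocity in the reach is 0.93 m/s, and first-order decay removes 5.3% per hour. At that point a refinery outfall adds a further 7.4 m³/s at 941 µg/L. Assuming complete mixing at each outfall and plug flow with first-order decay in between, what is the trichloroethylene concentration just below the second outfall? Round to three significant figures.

83.7 µg/L

After mixing, C = (130.0·0.08000 + 18.30·557.0) / 148.3 = 10200/148.3 = 68.80 µg/L; combined flow 148.3 m³/s.
Travel time t = 32·1000 / 0.93 = 34410 s = 9.558 h.
5.3%/h lost → k = −ln(1 − 0.053) = 0.05446 h⁻¹.
First-order decay: C = 68.80·exp(−k·t) = 68.80·0.5942 = 40.88 µg/L.
Second outfall: C = (148.3·40.88 + 7.400·941.0)/155.7 = 83.66 µg/L.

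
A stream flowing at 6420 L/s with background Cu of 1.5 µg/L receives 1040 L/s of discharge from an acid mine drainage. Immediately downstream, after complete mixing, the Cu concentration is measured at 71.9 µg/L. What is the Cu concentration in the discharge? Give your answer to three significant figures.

506 µg/L

Mass balance: 6420·1.500 + 1040·Cₑ = 7460·71.90
→ Cₑ = (7460·71.90 − 6420·1.500) / 1040 = 506.5 µg/L.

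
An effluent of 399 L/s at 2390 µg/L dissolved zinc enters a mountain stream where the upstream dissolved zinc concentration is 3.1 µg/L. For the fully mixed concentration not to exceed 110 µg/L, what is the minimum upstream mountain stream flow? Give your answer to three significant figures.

8510 L/s

Set C_mix = 110: (Q·3.100 + 399.0·2390) / (Q + 399.0) = 110
→ Q = 399.0·(2390 − 110)/(110 − 3.100) = 8510 L/s.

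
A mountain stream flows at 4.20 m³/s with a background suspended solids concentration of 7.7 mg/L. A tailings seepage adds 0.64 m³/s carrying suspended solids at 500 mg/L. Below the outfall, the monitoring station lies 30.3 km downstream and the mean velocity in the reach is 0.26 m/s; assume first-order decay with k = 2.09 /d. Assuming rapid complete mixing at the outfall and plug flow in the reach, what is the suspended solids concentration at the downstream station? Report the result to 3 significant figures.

4.34 mg/L

Flow-weighted average: C = (4.200·7.700 + 0.6400·500.0) / 4.840 = 352.3/4.840 = 72.80 mg/L.
Travel time t = 30.3·1000 / 0.26 = 116500 s = 32.37 h.
Decay over the reach: 72.80·exp(−kt) = 72.80·0.05966 = 4.343 mg/L.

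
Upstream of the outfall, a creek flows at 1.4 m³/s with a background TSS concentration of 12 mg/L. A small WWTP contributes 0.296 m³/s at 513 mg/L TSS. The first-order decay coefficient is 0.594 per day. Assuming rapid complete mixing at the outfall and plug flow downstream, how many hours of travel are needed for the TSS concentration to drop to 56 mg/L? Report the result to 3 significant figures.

23.2 h

After mixing, C = (1.400·12.00 + 0.2960·513.0) / 1.696 = 168.6/1.696 = 99.44 mg/L.
99.44·exp(−k·t) = 56 → t = ln(99.44/56)/k = 83520 s = 23.20 h.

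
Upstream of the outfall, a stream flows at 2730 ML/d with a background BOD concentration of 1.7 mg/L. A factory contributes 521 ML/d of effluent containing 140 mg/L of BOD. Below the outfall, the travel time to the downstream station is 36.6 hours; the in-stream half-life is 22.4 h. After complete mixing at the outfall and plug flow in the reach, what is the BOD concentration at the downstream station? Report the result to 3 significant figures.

Conservation of mass: C = (2730·1.700 + 521.0·140.0) / 3251 = 77580/3251 = 23.86 mg/L.
Half-life 22.4 h → k = ln 2 / 22.4 = 0.03094 h⁻¹ = 0.7427 d⁻¹.
Decay over the reach: 23.86·exp(−kt) = 23.86·0.3222 = 7.689 mg/L.

7.69 mg/L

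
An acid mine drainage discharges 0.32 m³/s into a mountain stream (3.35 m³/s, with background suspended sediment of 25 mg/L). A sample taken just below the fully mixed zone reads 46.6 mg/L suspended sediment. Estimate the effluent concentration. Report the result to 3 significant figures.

Mass balance: 3.350·25.00 + 0.3200·Cₑ = 3.670·46.60
→ Cₑ = (3.670·46.60 − 3.350·25.00) / 0.3200 = 272.7 mg/L.

273 mg/L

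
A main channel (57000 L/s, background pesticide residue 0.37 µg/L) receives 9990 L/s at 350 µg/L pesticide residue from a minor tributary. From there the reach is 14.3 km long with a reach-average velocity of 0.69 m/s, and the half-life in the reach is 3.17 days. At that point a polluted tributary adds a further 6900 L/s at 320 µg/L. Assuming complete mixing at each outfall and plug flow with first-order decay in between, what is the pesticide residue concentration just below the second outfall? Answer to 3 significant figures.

75.1 µg/L

Conservation of mass: C = (57000·0.3700 + 9990·350.0) / 66990 = 3518000/66990 = 52.51 µg/L; combined flow 66990 L/s.
Travel time t = 14.3·1000 / 0.69 = 20720 s = 5.757 h.
Half-life 3.17 d → k = ln 2 / 3.17 = 0.2187 d⁻¹.
First-order decay: C = 52.51·exp(−k·t) = 52.51·0.9489 = 49.83 µg/L.
Second outfall: C = (66990·49.83 + 6900·320.0)/73890 = 75.06 µg/L.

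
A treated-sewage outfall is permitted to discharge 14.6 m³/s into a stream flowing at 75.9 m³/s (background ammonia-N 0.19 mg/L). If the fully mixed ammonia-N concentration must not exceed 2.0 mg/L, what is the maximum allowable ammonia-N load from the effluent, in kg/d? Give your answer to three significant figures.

14400 kg/d

Mass balance at the limit: 75.90·0.1900 + 14.60·Cₑ = 90.50·2.0 → Cₑ = 11.41 mg/L.
Load = 14.60 m³/s × 11.41 g/m³ × 86 400 s/d = 14390 kg/d.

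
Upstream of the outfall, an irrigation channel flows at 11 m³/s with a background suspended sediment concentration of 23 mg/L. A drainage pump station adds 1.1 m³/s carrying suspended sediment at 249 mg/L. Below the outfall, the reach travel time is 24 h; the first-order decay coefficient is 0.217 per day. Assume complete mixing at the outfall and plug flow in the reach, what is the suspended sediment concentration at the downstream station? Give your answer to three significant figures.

Mass balance: C = (11.00·23.00 + 1.100·249.0) / 12.10 = 526.9/12.10 = 43.55 mg/L.
First-order decay: C = 43.55·exp(−k·t) = 43.55·0.8049 = 35.05 mg/L.

35.1 mg/L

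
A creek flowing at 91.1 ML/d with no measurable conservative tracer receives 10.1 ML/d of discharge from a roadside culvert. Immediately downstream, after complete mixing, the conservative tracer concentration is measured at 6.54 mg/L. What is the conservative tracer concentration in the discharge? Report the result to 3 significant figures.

Mass balance: 91.10·0 + 10.10·Cₑ = 101.2·6.540
→ Cₑ = (101.2·6.540 − 91.10·0) / 10.10 = 65.53 mg/L.

65.5 mg/L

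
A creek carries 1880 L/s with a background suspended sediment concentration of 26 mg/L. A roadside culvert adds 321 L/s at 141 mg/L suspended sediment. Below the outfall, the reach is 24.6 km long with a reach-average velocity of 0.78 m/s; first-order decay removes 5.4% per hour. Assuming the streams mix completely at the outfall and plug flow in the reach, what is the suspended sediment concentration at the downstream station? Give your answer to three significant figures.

Mixed concentration C = ΣQC/ΣQ = (1880·26.00 + 321.0·141.0) / 2201 = 94140/2201 = 42.77 mg/L.
Travel time t = 24.6·1000 / 0.78 = 31540 s = 8.761 h.
5.4%/h lost → k = −ln(1 − 0.054) = 0.05551 h⁻¹.
Applying C = C₀e^(−kt): 42.77 × 0.6149 = 26.30 mg/L.

26.3 mg/L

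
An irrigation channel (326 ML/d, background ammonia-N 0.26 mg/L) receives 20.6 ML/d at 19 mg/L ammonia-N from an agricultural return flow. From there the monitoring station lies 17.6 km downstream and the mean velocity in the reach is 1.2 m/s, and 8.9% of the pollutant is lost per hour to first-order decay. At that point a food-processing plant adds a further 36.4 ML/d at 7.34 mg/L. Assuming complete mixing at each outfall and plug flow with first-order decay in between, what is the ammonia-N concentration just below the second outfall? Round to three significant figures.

1.55 mg/L

After mixing, C = (326.0·0.2600 + 20.60·19.00) / 346.6 = 476.2/346.6 = 1.374 mg/L; combined flow 346.6 ML/d.
Travel time t = 17.6·1000 / 1.2 = 14670 s = 4.074 h.
8.9%/h lost → k = −ln(1 − 0.089) = 0.09321 h⁻¹.
After decay, C = 1.374 × e^(−kt) = 1.374 × 0.6840 = 0.9397 mg/L.
At the second outfall, C = (346.6·0.9397 + 36.40·7.340) / (346.6 + 36.40) = 1.548 mg/L.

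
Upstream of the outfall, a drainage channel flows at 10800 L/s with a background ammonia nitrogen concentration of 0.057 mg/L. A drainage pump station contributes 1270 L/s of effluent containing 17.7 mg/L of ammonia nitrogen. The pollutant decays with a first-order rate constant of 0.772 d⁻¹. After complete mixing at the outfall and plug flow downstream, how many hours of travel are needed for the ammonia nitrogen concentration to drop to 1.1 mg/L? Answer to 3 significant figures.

17.2 h

Flow-weighted average: C = (10800·0.05700 + 1270·17.70) / 12070 = 23090/12070 = 1.913 mg/L.
1.913·exp(−k·t) = 1.1 → t = ln(1.913/1.1)/k = 61950 s = 17.21 h.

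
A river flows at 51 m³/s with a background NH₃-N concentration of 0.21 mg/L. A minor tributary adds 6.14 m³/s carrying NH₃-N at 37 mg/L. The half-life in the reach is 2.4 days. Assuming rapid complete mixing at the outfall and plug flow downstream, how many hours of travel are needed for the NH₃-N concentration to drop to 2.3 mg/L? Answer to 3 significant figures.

Mass balance: C = (51.00·0.2100 + 6.140·37.00) / 57.14 = 237.9/57.14 = 4.163 mg/L.
Half-life 2.4 d → k = ln 2 / 2.4 = 0.2888 d⁻¹.
4.163·exp(−k·t) = 2.3 → t = ln(4.163/2.3)/k = 177500 s = 49.31 h.

49.3 h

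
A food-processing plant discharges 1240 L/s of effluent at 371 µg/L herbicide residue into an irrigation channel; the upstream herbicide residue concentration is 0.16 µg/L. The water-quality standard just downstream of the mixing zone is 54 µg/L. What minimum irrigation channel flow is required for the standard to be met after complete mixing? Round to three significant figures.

Set C_mix = 54: (Q·0.1600 + 1240·371.0) / (Q + 1240) = 54
→ Q = 1240·(371.0 − 54)/(54 − 0.1600) = 7301 L/s.

7300 L/s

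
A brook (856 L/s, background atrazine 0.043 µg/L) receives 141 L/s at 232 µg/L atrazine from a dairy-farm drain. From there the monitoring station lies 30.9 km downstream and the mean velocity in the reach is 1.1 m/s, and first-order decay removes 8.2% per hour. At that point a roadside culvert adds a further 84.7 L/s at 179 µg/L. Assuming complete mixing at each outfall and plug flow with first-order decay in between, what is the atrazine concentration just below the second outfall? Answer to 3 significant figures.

29.5 µg/L

After mixing, C = (856.0·0.04300 + 141.0·232.0) / 997.0 = 32750/997.0 = 32.85 µg/L; combined flow 997.0 L/s.
Travel time t = 30.9·1000 / 1.1 = 28090 s = 7.803 h.
8.2%/h lost → k = −ln(1 − 0.082) = 0.08556 h⁻¹.
First-order decay: C = 32.85·exp(−k·t) = 32.85·0.5129 = 16.85 µg/L.
At the second outfall, C = (997.0·16.85 + 84.70·179.0) / (997.0 + 84.70) = 29.55 µg/L.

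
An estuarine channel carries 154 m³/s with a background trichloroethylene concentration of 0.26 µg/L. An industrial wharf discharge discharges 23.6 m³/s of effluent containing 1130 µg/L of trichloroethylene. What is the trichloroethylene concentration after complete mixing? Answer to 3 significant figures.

150 µg/L

After mixing, C = (154.0·0.2600 + 23.60·1130) / 177.6 = 26710/177.6 = 150.4 µg/L.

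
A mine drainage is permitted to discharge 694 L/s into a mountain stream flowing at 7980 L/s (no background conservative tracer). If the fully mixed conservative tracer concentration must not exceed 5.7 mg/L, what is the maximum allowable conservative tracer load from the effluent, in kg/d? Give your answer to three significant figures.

Mass balance at the limit: 7980·0 + 694.0·Cₑ = 8674·5.7 → Cₑ = 71.24 mg/L.
694.0 L/s = 0.6940 m³/s. Load = 0.6940 m³/s × 71.24 g/m³ × 86 400 s/d = 4272 kg/d.

4270 kg/d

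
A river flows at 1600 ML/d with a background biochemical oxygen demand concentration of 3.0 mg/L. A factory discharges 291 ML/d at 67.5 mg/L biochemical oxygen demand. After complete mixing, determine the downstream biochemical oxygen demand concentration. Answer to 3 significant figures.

12.9 mg/L

Conservation of mass: C = (1600·3.000 + 291.0·67.50) / 1891 = 24440/1891 = 12.93 mg/L.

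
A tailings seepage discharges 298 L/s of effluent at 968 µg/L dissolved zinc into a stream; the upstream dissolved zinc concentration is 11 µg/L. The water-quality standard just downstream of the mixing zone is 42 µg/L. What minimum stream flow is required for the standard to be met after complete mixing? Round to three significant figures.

Set C_mix = 42: (Q·11.00 + 298.0·968.0) / (Q + 298.0) = 42
→ Q = 298.0·(968.0 − 42)/(42 − 11.00) = 8902 L/s.

8900 L/s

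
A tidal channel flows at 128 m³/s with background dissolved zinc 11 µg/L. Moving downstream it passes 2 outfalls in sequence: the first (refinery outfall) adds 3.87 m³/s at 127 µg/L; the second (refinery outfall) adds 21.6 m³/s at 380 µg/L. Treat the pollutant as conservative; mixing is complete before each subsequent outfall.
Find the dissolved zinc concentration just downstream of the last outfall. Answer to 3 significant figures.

65.9 µg/L

Below outfall 1: Q → 131.9 m³/s, C = (128.0·11.00 + 3.870·127.0)/131.9 = 14.40 µg/L.
Below outfall 2: Q → 153.5 m³/s, C = (131.9·14.40 + 21.60·380.0)/153.5 = 65.86 µg/L.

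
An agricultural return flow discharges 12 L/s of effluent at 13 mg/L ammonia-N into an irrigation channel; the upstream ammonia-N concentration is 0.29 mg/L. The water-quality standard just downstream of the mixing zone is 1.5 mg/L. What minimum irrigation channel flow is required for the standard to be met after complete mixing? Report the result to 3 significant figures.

Set C_mix = 1.5: (Q·0.2900 + 12.00·13.00) / (Q + 12.00) = 1.5
→ Q = 12.00·(13.00 − 1.5)/(1.5 − 0.2900) = 114.0 L/s.

114 L/s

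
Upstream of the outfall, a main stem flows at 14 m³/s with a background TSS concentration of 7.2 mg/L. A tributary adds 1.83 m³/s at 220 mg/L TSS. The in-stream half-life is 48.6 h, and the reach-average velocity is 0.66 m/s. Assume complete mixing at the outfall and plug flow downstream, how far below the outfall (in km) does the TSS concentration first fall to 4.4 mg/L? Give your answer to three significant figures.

Mixed concentration C = ΣQC/ΣQ = (14.00·7.200 + 1.830·220.0) / 15.83 = 503.4/15.83 = 31.80 mg/L.
Half-life 48.6 h → k = ln 2 / 48.6 = 0.01426 h⁻¹ = 0.3423 d⁻¹.
Set 31.80·exp(−k·t) = 4.4 → t = ln(31.80/4.4)/k = 499200 s = 138.7 h.
Distance = v·t = 0.66·499200 = 329500 m = 329.5 km.

330 km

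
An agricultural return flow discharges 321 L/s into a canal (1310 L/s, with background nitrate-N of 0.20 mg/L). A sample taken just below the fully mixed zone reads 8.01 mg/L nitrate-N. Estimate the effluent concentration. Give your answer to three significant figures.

39.9 mg/L

Mass balance: 1310·0.2000 + 321.0·Cₑ = 1631·8.010
→ Cₑ = (1631·8.010 − 1310·0.2000) / 321.0 = 39.88 mg/L.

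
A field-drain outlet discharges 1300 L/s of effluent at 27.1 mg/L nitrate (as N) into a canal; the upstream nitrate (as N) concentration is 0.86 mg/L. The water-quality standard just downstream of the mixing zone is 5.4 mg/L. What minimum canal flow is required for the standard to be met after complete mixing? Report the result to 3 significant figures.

6210 L/s

Set C_mix = 5.4: (Q·0.8600 + 1300·27.10) / (Q + 1300) = 5.4
→ Q = 1300·(27.10 − 5.4)/(5.4 − 0.8600) = 6214 L/s.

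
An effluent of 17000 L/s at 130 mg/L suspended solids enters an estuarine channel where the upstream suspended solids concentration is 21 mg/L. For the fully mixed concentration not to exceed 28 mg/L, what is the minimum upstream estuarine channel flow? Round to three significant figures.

Set C_mix = 28: (Q·21.00 + 17000·130.0) / (Q + 17000) = 28
→ Q = 17000·(130.0 − 28)/(28 − 21.00) = 247700 L/s.

248000 L/s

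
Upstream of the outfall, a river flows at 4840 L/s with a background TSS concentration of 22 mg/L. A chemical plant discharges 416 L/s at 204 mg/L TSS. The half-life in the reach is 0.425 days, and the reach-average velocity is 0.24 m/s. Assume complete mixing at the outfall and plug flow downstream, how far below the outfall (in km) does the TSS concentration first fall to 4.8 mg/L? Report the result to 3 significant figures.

25.8 km

Conservation of mass: C = (4840·22.00 + 416.0·204.0) / 5256 = 191300/5256 = 36.40 mg/L.
Half-life 0.425 d → k = ln 2 / 0.425 = 1.631 d⁻¹.
Set 36.40·exp(−k·t) = 4.8 → t = ln(36.40/4.8)/k = 107300 s = 29.81 h.
Distance = v·t = 0.24·107300 = 25760 m = 25.76 km.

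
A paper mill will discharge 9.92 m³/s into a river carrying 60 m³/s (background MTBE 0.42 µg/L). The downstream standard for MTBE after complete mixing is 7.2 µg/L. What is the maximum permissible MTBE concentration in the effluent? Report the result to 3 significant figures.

48.2 µg/L

At the limit, (Qr·Cr + Qe·Cₑ)/(Qr + Qe) = 7.2:
Cₑ = (69.92·7.2 − 60.00·0.4200) / 9.920 = 48.21 µg/L.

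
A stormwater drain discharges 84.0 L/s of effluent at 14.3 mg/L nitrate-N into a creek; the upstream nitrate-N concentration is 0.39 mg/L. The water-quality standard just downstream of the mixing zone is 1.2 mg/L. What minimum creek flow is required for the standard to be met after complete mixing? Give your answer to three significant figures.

Set C_mix = 1.2: (Q·0.3900 + 84.00·14.30) / (Q + 84.00) = 1.2
→ Q = 84.00·(14.30 − 1.2)/(1.2 − 0.3900) = 1359 L/s.

1360 L/s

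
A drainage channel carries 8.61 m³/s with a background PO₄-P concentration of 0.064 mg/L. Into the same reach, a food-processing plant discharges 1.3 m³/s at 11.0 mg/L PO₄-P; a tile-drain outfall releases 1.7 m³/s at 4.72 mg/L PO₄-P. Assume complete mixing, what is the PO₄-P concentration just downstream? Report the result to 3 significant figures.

1.97 mg/L

Conservation of mass: C = (8.610·0.06400 + 1.300·11.00 + 1.700·4.720) / 11.61 = 22.88/11.61 = 1.970 mg/L.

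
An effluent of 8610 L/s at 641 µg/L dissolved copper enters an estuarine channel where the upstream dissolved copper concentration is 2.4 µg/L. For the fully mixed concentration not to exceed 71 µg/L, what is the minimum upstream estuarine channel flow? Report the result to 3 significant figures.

Set C_mix = 71: (Q·2.400 + 8610·641.0) / (Q + 8610) = 71
→ Q = 8610·(641.0 − 71)/(71 − 2.400) = 71540 L/s.

71500 L/s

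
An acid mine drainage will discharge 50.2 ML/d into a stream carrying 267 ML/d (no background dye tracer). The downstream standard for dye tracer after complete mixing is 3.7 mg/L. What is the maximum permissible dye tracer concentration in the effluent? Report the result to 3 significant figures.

23.4 mg/L

At the limit, (Qr·Cr + Qe·Cₑ)/(Qr + Qe) = 3.7:
Cₑ = (317.2·3.7 − 267.0·0) / 50.20 = 23.38 mg/L.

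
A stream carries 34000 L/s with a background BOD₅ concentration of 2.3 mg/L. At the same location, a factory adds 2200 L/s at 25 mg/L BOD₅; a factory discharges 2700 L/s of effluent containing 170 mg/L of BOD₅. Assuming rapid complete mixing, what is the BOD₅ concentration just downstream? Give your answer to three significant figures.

15.2 mg/L

Mass balance: C = (34000·2.300 + 2200·25.00 + 2700·170.0) / 38900 = 592200/38900 = 15.22 mg/L.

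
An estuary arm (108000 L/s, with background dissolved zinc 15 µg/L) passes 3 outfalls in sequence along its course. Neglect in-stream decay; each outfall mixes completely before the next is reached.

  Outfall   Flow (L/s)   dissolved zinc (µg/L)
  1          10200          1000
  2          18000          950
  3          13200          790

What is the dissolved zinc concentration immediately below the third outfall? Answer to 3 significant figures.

263 µg/L

Below outfall 1: Q → 118200 L/s, C = (108000·15.00 + 10200·1000)/118200 = 100.0 µg/L.
Below outfall 2: Q → 136200 L/s, C = (118200·100.0 + 18000·950.0)/136200 = 212.3 µg/L.
Below outfall 3: Q → 149400 L/s, C = (136200·212.3 + 13200·790.0)/149400 = 263.4 µg/L.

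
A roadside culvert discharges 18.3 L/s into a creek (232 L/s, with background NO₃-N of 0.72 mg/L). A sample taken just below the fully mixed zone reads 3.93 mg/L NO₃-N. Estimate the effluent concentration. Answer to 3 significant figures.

Mass balance: 232.0·0.7200 + 18.30·Cₑ = 250.3·3.930
→ Cₑ = (250.3·3.930 − 232.0·0.7200) / 18.30 = 44.63 mg/L.

44.6 mg/L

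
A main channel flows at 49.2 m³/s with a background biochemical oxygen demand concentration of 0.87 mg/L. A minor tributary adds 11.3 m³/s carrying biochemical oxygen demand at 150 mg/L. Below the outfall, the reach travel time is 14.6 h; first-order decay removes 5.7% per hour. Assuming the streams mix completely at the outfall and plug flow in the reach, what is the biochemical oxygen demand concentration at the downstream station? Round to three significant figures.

After mixing, C = (49.20·0.8700 + 11.30·150.0) / 60.50 = 1738/60.50 = 28.72 mg/L.
5.7%/h lost → k = −ln(1 − 0.057) = 0.05869 h⁻¹.
First-order decay: C = 28.72·exp(−k·t) = 28.72·0.4245 = 12.19 mg/L.

12.2 mg/L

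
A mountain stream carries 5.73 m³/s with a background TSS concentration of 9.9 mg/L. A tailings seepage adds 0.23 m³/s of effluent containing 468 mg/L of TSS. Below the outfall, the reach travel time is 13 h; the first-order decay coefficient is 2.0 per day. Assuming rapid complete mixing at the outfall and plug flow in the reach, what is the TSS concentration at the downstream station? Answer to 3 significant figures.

9.33 mg/L

Mixed concentration C = ΣQC/ΣQ = (5.730·9.900 + 0.2300·468.0) / 5.960 = 164.4/5.960 = 27.58 mg/L.
Decay over the reach: 27.58·exp(−kt) = 27.58·0.3385 = 9.334 mg/L.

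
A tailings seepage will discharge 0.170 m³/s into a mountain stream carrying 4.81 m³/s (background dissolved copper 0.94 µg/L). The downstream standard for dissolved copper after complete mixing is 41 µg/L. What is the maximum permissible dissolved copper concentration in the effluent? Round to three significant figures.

At the limit, (Qr·Cr + Qe·Cₑ)/(Qr + Qe) = 41:
Cₑ = (4.980·41 − 4.810·0.9400) / 0.1700 = 1174 µg/L.

1170 µg/L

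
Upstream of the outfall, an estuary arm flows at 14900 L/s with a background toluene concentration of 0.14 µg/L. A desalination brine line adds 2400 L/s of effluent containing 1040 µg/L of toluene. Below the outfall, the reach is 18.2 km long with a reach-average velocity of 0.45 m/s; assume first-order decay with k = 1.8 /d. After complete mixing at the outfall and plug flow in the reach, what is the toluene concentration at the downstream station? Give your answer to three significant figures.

Mass balance: C = (14900·0.1400 + 2400·1040) / 17300 = 2498000/17300 = 144.4 µg/L.
Travel time t = 18.2·1000 / 0.45 = 40440 s = 11.23 h.
Decay over the reach: 144.4·exp(−kt) = 144.4·0.4306 = 62.18 µg/L.

62.2 µg/L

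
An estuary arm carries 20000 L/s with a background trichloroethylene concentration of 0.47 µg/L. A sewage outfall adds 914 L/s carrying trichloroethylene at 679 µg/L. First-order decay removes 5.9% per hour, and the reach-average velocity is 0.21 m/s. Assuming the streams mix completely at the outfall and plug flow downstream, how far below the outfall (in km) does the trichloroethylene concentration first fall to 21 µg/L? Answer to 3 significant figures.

4.49 km

Mixed concentration C = ΣQC/ΣQ = (20000·0.4700 + 914.0·679.0) / 20910 = 630000/20910 = 30.12 µg/L.
5.9%/h lost → k = −ln(1 − 0.059) = 0.06081 h⁻¹.
Set 30.12·exp(−k·t) = 21 → t = ln(30.12/21)/k = 21360 s = 5.933 h.
Distance = v·t = 0.21·21360 = 4485 m = 4.485 km.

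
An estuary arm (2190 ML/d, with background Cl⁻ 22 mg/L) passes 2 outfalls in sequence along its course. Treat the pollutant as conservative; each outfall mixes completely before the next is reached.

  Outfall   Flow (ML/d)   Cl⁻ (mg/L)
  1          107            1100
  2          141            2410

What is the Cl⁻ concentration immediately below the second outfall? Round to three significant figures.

207 mg/L

After outfall 1: Q = 2190 + 107.0 = 2297 ML/d; C = (2190·22.00 + 107.0·1100)/2297 = 72.22 mg/L.
After outfall 2: Q = 2297 + 141.0 = 2438 ML/d; C = (2297·72.22 + 141.0·2410)/2438 = 207.4 mg/L.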